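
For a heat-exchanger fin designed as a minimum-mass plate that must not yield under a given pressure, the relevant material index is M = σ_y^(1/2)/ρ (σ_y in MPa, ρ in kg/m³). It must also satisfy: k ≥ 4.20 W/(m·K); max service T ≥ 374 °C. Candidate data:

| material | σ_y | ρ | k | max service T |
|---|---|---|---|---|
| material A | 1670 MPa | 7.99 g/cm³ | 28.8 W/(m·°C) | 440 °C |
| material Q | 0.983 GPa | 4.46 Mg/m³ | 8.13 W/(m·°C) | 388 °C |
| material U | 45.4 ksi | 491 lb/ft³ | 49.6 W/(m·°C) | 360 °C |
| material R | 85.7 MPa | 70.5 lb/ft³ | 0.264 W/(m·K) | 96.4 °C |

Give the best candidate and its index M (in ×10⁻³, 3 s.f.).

Screen on constraints: k ≥ 4.20 W/(m·K); max service T ≥ 374 °C. Survivors: material A, material Q.
Normalizing units and computing the index:
  material A: σ_y = 1670 MPa, ρ = 7990 kg/m³
  material Q: σ_y = 983.0 MPa, ρ = 4460 kg/m³
  material Q: M = 7.03×10⁻³
  material A: M = 5.11×10⁻³
Material Q ranks first.

material Q, M = 7.03×10⁻³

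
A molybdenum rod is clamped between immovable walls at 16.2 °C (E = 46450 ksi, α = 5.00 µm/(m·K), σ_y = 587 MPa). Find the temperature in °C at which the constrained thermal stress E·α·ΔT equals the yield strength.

383 °C

E = 46450 ksi = 320.3 GPa.
E·α·ΔT = 587.0 MPa ⇒ ΔT = 587.0 / (320.3×10³ × 5.00×10⁻⁶) = 366.6 K.
T = 16.2 + 366.6 = 382.8 °C.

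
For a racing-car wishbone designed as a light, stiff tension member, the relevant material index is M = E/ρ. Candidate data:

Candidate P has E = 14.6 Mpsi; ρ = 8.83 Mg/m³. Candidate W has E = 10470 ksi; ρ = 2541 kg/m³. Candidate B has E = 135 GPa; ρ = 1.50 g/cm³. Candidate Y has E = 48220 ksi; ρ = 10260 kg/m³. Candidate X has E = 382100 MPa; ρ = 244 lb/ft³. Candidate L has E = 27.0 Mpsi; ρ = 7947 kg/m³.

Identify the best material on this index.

After converting to SI:
  candidate P: E = 100.7 GPa, ρ = 8830 kg/m³
  candidate W: E = 72.19 GPa, ρ = 2541 kg/m³
  candidate B: E = 135.0 GPa, ρ = 1500 kg/m³
  candidate Y: E = 332.5 GPa, ρ = 10260 kg/m³
  candidate X: E = 382.1 GPa, ρ = 3909 kg/m³
  candidate L: E = 186.2 GPa, ρ = 7947 kg/m³
  candidate X: M = 97.8 MN·m/kg
  candidate B: M = 90.0 MN·m/kg
  candidate Y: M = 32.4 MN·m/kg
  candidate W: M = 28.4 MN·m/kg
  candidate L: M = 23.4 MN·m/kg
  candidate P: M = 11.4 MN·m/kg
Candidate X ranks first.

candidate X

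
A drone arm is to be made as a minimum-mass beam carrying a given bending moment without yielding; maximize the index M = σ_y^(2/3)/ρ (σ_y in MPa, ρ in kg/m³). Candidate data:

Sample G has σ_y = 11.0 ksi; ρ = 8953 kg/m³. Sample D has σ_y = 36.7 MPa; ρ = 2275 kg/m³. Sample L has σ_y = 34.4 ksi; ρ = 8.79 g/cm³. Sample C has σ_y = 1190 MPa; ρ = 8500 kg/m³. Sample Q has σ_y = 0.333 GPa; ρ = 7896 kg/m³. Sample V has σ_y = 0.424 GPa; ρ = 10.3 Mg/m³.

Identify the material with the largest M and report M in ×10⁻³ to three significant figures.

Putting every candidate on a common basis:
  sample G: σ_y = 75.84 MPa, ρ = 8953 kg/m³
  sample D: σ_y = 36.70 MPa, ρ = 2275 kg/m³
  sample L: σ_y = 237.2 MPa, ρ = 8790 kg/m³
  sample C: σ_y = 1190 MPa, ρ = 8500 kg/m³
  sample Q: σ_y = 333.0 MPa, ρ = 7896 kg/m³
  sample V: σ_y = 424.0 MPa, ρ = 10300 kg/m³
  sample C: M = 13.2×10⁻³
  sample Q: M = 6.08×10⁻³
  sample V: M = 5.48×10⁻³
  sample D: M = 4.85×10⁻³
  sample L: M = 4.36×10⁻³
  sample G: M = 2.00×10⁻³
The maximum is for sample C.

sample C, M = 13.2×10⁻³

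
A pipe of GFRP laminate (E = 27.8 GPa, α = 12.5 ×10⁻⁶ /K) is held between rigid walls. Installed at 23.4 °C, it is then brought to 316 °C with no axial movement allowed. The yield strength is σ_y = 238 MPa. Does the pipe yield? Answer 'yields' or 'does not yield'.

does not yield

ΔT = 292.6 K. Constrained thermal stress σ = E·α·ΔT = 27.80×10³ MPa × 12.5×10⁻⁶ × 292.6 = 102 MPa (compressive).
Compare to σ_y = 238 MPa: σ < σ_y, so it does not yield.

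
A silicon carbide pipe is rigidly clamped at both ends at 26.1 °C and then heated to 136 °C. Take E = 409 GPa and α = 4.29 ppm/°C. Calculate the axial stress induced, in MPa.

193 MPa

ΔT = 109.9 K. Constrained thermal stress σ = E·α·ΔT = 409.0×10³ MPa × 4.29×10⁻⁶ × 109.9 = 193 MPa (compressive).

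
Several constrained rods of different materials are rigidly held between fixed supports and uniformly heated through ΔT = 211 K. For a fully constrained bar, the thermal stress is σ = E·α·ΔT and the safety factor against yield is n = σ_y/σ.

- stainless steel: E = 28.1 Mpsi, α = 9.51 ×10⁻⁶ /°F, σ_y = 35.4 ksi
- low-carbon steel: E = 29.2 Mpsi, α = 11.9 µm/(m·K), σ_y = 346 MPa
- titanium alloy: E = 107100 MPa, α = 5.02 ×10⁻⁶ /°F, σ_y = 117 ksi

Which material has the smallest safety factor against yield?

Per material, after unit conversion:
  stainless steel: E = 193.7, α = 17.1, σ_y = 244.1 → σ = 700 MPa, n = 0.349
  low-carbon steel: E = 201.3, α = 11.9, σ_y = 346.0 → σ = 506 MPa, n = 0.684
  titanium alloy: E = 107.1, α = 9.04, σ_y = 806.7 → σ = 204 MPa, n = 3.95
Stainless steel has the lowest safety factor, n = 0.349.

stainless steel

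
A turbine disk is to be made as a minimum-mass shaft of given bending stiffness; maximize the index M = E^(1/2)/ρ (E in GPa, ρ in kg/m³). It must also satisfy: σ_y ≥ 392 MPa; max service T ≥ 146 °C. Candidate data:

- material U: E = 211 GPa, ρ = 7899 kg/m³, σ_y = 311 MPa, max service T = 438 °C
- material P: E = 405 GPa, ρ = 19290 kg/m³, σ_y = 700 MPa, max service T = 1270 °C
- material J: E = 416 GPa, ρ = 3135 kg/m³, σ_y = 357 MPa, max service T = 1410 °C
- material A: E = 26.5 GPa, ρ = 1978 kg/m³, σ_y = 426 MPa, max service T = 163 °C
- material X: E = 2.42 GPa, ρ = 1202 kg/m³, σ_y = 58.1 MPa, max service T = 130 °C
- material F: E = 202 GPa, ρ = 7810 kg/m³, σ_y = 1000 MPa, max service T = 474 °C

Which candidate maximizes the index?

Screen on constraints: σ_y ≥ 392 MPa; max service T ≥ 146 °C. Survivors: material P, material A, material F.
Computing M directly (units already consistent):
  material A: M = 2.60×10⁻³
  material F: M = 1.82×10⁻³
  material P: M = 1.04×10⁻³
Material A has the largest M.

material A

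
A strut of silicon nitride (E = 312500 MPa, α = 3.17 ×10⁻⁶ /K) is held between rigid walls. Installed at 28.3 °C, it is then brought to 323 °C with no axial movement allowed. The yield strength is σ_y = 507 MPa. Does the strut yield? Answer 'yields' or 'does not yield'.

does not yield

E = 312500 MPa = 312.5 GPa.
ΔT = 294.7 K. Constrained thermal stress σ = E·α·ΔT = 312.5×10³ MPa × 3.17×10⁻⁶ × 294.7 = 292 MPa (compressive).
Compare to σ_y = 507 MPa: σ < σ_y, so it does not yield.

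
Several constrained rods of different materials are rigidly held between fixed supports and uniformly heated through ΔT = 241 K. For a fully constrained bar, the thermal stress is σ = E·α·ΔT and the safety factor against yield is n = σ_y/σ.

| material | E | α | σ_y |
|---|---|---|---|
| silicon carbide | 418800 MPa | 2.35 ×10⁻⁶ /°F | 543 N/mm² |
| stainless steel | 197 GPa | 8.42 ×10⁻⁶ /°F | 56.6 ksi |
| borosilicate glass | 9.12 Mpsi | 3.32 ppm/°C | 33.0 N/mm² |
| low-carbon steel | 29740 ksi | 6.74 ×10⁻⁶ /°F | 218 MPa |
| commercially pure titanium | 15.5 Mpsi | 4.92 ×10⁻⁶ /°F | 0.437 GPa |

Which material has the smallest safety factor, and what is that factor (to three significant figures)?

low-carbon steel, n = 0.364

Converting E to GPa, α to ×10⁻⁶/K, σ_y to MPa, then σ and n for each:
  silicon carbide: E = 418.8, α = 4.23, σ_y = 543.0 → σ = 427 MPa, n = 1.27
  stainless steel: E = 197.0, α = 15.2, σ_y = 390.2 → σ = 720 MPa, n = 0.542
  borosilicate glass: E = 62.88, α = 3.32, σ_y = 33.00 → σ = 50.3 MPa, n = 0.656
  low-carbon steel: E = 205.1, α = 12.1, σ_y = 218.0 → σ = 600 MPa, n = 0.364
  commercially pure titanium: E = 106.9, α = 8.86, σ_y = 437.0 → σ = 228 MPa, n = 1.92
Smallest n: low-carbon steel with n = 0.364.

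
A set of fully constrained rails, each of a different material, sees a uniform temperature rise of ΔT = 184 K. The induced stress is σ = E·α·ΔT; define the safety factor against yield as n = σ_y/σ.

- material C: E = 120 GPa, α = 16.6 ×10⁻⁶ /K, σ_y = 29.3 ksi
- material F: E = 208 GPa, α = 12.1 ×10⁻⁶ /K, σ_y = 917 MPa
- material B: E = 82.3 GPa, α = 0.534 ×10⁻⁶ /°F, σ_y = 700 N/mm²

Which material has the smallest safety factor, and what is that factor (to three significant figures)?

Converting E to GPa, α to ×10⁻⁶/K, σ_y to MPa, then σ and n for each:
  material C: E = 120.0, α = 16.6, σ_y = 202.0 → σ = 367 MPa, n = 0.551
  material F: E = 208.0, α = 12.1, σ_y = 917.0 → σ = 463 MPa, n = 1.98
  material B: E = 82.30, α = 0.961, σ_y = 700.0 → σ = 14.6 MPa, n = 48.1
The minimum is material C at n = 0.551.

material C, n = 0.551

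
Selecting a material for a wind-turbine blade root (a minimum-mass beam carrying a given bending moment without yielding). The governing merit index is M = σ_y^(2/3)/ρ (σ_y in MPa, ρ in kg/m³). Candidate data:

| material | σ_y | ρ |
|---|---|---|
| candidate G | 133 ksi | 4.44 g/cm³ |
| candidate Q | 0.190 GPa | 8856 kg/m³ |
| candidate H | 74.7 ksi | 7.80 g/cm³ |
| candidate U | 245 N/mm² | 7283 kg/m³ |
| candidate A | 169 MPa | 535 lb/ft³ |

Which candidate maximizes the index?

Convert each candidate to consistent units, then evaluate M:
  candidate G: σ_y = 917.0 MPa, ρ = 4440 kg/m³
  candidate Q: σ_y = 190.0 MPa, ρ = 8856 kg/m³
  candidate H: σ_y = 515.0 MPa, ρ = 7800 kg/m³
  candidate U: σ_y = 245.0 MPa, ρ = 7283 kg/m³
  candidate A: σ_y = 169.0 MPa, ρ = 8570 kg/m³
  candidate G: M = 21.3×10⁻³
  candidate H: M = 8.24×10⁻³
  candidate U: M = 5.38×10⁻³
  candidate Q: M = 3.73×10⁻³
  candidate A: M = 3.57×10⁻³
The maximum is for candidate G.

candidate G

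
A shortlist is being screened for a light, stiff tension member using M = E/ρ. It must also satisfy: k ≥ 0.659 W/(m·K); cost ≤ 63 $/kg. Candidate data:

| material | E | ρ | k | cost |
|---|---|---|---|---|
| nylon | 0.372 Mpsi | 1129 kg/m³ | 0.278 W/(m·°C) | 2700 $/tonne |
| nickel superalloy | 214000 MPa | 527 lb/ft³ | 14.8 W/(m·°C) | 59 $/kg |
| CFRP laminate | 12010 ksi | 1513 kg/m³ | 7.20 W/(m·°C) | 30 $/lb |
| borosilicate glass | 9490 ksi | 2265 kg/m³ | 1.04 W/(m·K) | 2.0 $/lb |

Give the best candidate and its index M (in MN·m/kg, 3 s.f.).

Screen on constraints: k ≥ 0.659 W/(m·K); cost ≤ 63 $/kg. Survivors: nickel superalloy, borosilicate glass.
In SI units:
  nickel superalloy: E = 214.0 GPa, ρ = 8442 kg/m³
  borosilicate glass: E = 65.43 GPa, ρ = 2265 kg/m³
  borosilicate glass: M = 28.9 MN·m/kg
  nickel superalloy: M = 25.4 MN·m/kg
Borosilicate glass has the largest M.

borosilicate glass, M = 28.9 MN·m/kg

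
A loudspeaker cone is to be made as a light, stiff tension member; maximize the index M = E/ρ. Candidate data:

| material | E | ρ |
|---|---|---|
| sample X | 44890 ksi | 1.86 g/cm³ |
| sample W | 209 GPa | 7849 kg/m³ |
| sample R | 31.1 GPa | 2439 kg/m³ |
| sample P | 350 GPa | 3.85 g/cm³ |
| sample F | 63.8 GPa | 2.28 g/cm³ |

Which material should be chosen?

In SI units:
  sample X: E = 309.5 GPa, ρ = 1860 kg/m³
  sample W: E = 209.0 GPa, ρ = 7849 kg/m³
  sample R: E = 31.10 GPa, ρ = 2439 kg/m³
  sample P: E = 350.0 GPa, ρ = 3850 kg/m³
  sample F: E = 63.80 GPa, ρ = 2280 kg/m³
  sample X: M = 166 MN·m/kg
  sample P: M = 90.9 MN·m/kg
  sample F: M = 28.0 MN·m/kg
  sample W: M = 26.6 MN·m/kg
  sample R: M = 12.8 MN·m/kg
Sample X has the largest M.

sample X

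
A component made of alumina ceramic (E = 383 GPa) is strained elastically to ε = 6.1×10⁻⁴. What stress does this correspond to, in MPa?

234 MPa

σ = E·ε = 383000 MPa × 6.1×10⁻⁴ = 234 MPa.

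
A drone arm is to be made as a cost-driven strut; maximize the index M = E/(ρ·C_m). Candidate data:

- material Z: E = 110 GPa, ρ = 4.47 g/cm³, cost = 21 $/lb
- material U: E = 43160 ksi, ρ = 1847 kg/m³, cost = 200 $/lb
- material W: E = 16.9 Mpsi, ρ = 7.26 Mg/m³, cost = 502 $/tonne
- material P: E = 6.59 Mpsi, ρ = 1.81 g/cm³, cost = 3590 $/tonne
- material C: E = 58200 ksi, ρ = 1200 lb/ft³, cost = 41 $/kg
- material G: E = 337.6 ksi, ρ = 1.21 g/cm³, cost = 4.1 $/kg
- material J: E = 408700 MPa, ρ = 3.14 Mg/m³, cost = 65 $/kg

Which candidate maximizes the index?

Putting every candidate on a common basis:
  material Z: E = 110.0 GPa, ρ = 4470 kg/m³, cost = 46.30 $/kg
  material U: E = 297.6 GPa, ρ = 1847 kg/m³, cost = 440.9 $/kg
  material W: E = 116.5 GPa, ρ = 7260 kg/m³, cost = 0.5020 $/kg
  material P: E = 45.44 GPa, ρ = 1810 kg/m³, cost = 3.590 $/kg
  material C: E = 401.3 GPa, ρ = 19220 kg/m³, cost = 41.00 $/kg
  material G: E = 2.328 GPa, ρ = 1210 kg/m³, cost = 4.100 $/kg
  material J: E = 408.7 GPa, ρ = 3140 kg/m³, cost = 65.00 $/kg
  material W: M = 32.0 MN·m per $
  material P: M = 6.99 MN·m per $
  material J: M = 2.00 MN·m per $
  material Z: M = 0.532 MN·m per $
  material C: M = 0.509 MN·m per $
  material G: M = 0.469 MN·m per $
  material U: M = 0.365 MN·m per $
Material W ranks first.

material W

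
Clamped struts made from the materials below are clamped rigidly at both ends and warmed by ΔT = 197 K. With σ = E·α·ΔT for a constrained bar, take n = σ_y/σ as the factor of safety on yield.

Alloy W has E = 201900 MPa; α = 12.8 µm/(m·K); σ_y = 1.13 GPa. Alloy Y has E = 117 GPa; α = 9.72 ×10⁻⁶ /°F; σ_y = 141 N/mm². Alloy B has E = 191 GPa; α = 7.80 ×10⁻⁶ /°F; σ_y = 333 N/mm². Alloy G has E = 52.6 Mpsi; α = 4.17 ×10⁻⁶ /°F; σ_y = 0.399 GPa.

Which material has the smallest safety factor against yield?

alloy Y

In consistent units (E in GPa, α in ×10⁻⁶/K, σ_y in MPa):
  alloy W: E = 201.9, α = 12.8, σ_y = 1130 → σ = 509 MPa, n = 2.22
  alloy Y: E = 117.0, α = 17.5, σ_y = 141.0 → σ = 403 MPa, n = 0.350
  alloy B: E = 191.0, α = 14.0, σ_y = 333.0 → σ = 528 MPa, n = 0.630
  alloy G: E = 362.7, α = 7.51, σ_y = 399.0 → σ = 536 MPa, n = 0.744
Alloy Y has the lowest safety factor, n = 0.350.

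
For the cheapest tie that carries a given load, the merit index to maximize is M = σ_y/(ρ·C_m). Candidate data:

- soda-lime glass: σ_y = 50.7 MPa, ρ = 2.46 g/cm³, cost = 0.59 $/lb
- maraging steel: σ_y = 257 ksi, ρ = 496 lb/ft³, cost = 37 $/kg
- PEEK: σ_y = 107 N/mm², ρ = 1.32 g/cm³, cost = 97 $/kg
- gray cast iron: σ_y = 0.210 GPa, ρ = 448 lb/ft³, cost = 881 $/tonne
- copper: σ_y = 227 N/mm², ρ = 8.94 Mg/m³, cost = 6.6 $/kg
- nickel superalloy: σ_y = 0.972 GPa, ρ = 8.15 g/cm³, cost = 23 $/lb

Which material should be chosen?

gray cast iron

Putting every candidate on a common basis:
  soda-lime glass: σ_y = 50.70 MPa, ρ = 2460 kg/m³, cost = 1.301 $/kg
  maraging steel: σ_y = 1772 MPa, ρ = 7945 kg/m³, cost = 37.00 $/kg
  PEEK: σ_y = 107.0 MPa, ρ = 1320 kg/m³, cost = 97.00 $/kg
  gray cast iron: σ_y = 210.0 MPa, ρ = 7176 kg/m³, cost = 0.8810 $/kg
  copper: σ_y = 227.0 MPa, ρ = 8940 kg/m³, cost = 6.600 $/kg
  nickel superalloy: σ_y = 972.0 MPa, ρ = 8150 kg/m³, cost = 50.71 $/kg
  gray cast iron: M = 33.2 kN·m per $
  soda-lime glass: M = 15.8 kN·m per $
  maraging steel: M = 6.03 kN·m per $
  copper: M = 3.85 kN·m per $
  nickel superalloy: M = 2.35 kN·m per $
  PEEK: M = 0.836 kN·m per $
Gray cast iron has the largest M.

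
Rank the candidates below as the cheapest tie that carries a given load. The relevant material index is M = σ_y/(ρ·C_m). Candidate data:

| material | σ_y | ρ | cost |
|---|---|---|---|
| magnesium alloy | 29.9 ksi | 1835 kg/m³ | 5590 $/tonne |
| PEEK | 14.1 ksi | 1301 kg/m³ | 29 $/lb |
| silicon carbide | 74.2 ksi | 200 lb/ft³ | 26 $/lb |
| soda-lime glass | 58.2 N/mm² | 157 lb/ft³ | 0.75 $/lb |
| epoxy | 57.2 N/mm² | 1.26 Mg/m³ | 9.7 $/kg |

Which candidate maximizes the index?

Normalizing units and computing the index:
  magnesium alloy: σ_y = 206.2 MPa, ρ = 1835 kg/m³, cost = 5.590 $/kg
  PEEK: σ_y = 97.22 MPa, ρ = 1301 kg/m³, cost = 63.93 $/kg
  silicon carbide: σ_y = 511.6 MPa, ρ = 3204 kg/m³, cost = 57.32 $/kg
  soda-lime glass: σ_y = 58.20 MPa, ρ = 2515 kg/m³, cost = 1.653 $/kg
  epoxy: σ_y = 57.20 MPa, ρ = 1260 kg/m³, cost = 9.700 $/kg
  magnesium alloy: M = 20.1 kN·m per $
  soda-lime glass: M = 14.0 kN·m per $
  epoxy: M = 4.68 kN·m per $
  silicon carbide: M = 2.79 kN·m per $
  PEEK: M = 1.17 kN·m per $
Magnesium alloy has the largest M.

magnesium alloy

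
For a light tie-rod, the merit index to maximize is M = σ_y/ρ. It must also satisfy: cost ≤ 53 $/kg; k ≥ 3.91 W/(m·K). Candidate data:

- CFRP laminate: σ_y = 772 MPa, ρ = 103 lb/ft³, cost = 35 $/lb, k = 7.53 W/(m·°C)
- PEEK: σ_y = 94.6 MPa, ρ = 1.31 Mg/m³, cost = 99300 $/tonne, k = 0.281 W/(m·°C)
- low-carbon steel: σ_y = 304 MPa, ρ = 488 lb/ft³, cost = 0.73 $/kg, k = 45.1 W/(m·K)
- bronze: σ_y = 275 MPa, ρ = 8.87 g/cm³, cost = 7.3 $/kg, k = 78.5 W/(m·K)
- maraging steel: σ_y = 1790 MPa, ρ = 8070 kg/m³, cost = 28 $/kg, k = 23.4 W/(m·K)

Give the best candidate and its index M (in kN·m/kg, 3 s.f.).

Screen on constraints: cost ≤ 53 $/kg; k ≥ 3.91 W/(m·K). Survivors: low-carbon steel, bronze, maraging steel.
In SI units:
  low-carbon steel: σ_y = 304.0 MPa, ρ = 7817 kg/m³
  bronze: σ_y = 275.0 MPa, ρ = 8870 kg/m³
  maraging steel: σ_y = 1790 MPa, ρ = 8070 kg/m³
  maraging steel: M = 222 kN·m/kg
  low-carbon steel: M = 38.9 kN·m/kg
  bronze: M = 31.0 kN·m/kg
The maximum is for maraging steel.

maraging steel, M = 222 kN·m/kg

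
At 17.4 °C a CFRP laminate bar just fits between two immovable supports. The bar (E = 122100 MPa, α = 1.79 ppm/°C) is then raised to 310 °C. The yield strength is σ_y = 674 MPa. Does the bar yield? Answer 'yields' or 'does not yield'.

does not yield

E = 122100 MPa = 122.1 GPa.
ΔT = 292.6 K. Constrained thermal stress σ = E·α·ΔT = 122.1×10³ MPa × 1.79×10⁻⁶ × 292.6 = 64.0 MPa (compressive).
Compare to σ_y = 674 MPa: σ < σ_y, so it does not yield.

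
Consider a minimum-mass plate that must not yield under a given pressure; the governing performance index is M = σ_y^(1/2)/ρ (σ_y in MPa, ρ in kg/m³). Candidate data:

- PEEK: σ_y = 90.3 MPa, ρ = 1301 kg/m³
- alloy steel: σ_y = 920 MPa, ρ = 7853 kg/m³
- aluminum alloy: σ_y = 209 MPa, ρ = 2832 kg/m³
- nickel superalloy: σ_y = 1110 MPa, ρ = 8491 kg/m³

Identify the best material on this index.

Per-candidate index values:
  PEEK: M = 7.30×10⁻³
  aluminum alloy: M = 5.10×10⁻³
  nickel superalloy: M = 3.92×10⁻³
  alloy steel: M = 3.86×10⁻³
PEEK ranks first.

PEEK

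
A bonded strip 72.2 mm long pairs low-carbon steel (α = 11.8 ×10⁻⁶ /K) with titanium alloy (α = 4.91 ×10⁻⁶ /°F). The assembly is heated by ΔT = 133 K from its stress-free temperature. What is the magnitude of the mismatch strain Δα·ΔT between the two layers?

titanium alloy: α = 4.91×10⁻⁶/°F × 9/5 = 8.84×10⁻⁶/K.
Δα = |11.8 − 8.84|×10⁻⁶/K = 2.96×10⁻⁶/K.
Mismatch strain = Δα·ΔT = 2.96×10⁻⁶ × 133.0 = 3.94×10⁻⁴.

3.94×10⁻⁴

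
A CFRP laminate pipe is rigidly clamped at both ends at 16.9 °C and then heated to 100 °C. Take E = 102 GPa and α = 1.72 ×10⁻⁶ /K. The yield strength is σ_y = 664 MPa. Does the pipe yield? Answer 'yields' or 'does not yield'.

does not yield

ΔT = 83.10 K. Constrained thermal stress σ = E·α·ΔT = 102.0×10³ MPa × 1.72×10⁻⁶ × 83.10 = 14.6 MPa (compressive).
Compare to σ_y = 664 MPa: σ < σ_y, so it does not yield.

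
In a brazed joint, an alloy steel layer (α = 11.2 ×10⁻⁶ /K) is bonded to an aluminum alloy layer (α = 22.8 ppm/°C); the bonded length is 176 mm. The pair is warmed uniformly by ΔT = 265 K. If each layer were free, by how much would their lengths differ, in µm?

541 µm

Δα = |11.2 − 22.8|×10⁻⁶/K = 11.6×10⁻⁶/K.
ΔL_mismatch = Δα·L·ΔT = 11.6×10⁻⁶ × 176.0 mm × 265.0 K = 541 µm.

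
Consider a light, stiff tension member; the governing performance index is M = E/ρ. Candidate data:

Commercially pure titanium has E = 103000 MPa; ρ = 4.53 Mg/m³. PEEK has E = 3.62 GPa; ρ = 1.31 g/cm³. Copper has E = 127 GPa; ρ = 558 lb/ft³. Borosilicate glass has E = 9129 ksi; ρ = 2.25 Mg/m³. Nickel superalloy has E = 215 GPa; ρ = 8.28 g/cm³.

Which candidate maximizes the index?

borosilicate glass

In SI units:
  commercially pure titanium: E = 103.0 GPa, ρ = 4530 kg/m³
  PEEK: E = 3.620 GPa, ρ = 1310 kg/m³
  copper: E = 127.0 GPa, ρ = 8938 kg/m³
  borosilicate glass: E = 62.94 GPa, ρ = 2250 kg/m³
  nickel superalloy: E = 215.0 GPa, ρ = 8280 kg/m³
  borosilicate glass: M = 28.0 MN·m/kg
  nickel superalloy: M = 26.0 MN·m/kg
  commercially pure titanium: M = 22.7 MN·m/kg
  copper: M = 14.2 MN·m/kg
  PEEK: M = 2.76 MN·m/kg
Borosilicate glass has the largest M.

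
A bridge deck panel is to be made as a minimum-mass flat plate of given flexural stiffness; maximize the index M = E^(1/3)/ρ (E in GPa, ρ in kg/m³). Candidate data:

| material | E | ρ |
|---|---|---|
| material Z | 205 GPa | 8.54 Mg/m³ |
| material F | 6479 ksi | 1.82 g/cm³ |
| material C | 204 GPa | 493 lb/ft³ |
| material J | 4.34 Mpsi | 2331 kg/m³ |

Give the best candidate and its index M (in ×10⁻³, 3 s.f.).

material F, M = 1.95×10⁻³

In SI units:
  material Z: E = 205.0 GPa, ρ = 8540 kg/m³
  material F: E = 44.67 GPa, ρ = 1820 kg/m³
  material C: E = 204.0 GPa, ρ = 7897 kg/m³
  material J: E = 29.92 GPa, ρ = 2331 kg/m³
  material F: M = 1.95×10⁻³
  material J: M = 1.33×10⁻³
  material C: M = 0.745×10⁻³
  material Z: M = 0.690×10⁻³
Material F has the largest M.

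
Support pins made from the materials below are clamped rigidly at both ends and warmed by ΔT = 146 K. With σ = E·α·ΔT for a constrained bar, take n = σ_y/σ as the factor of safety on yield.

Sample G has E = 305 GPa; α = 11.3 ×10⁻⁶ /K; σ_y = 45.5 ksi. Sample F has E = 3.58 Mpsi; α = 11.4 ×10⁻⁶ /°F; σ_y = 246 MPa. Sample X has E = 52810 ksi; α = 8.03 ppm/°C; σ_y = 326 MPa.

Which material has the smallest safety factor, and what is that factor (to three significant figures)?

sample G, n = 0.623

In consistent units (E in GPa, α in ×10⁻⁶/K, σ_y in MPa):
  sample G: E = 305.0, α = 11.3, σ_y = 313.7 → σ = 503 MPa, n = 0.623
  sample F: E = 24.68, α = 20.5, σ_y = 246.0 → σ = 73.9 MPa, n = 3.33
  sample X: E = 364.1, α = 8.03, σ_y = 326.0 → σ = 427 MPa, n = 0.764
Sample G has the lowest safety factor, n = 0.623.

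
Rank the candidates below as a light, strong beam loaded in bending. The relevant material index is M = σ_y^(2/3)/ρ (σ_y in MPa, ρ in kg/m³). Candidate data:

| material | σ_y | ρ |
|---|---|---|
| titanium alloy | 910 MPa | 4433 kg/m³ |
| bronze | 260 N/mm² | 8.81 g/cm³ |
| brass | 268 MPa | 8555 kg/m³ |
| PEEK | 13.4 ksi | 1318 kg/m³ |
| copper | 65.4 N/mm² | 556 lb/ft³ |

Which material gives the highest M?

In SI units:
  titanium alloy: σ_y = 910.0 MPa, ρ = 4433 kg/m³
  bronze: σ_y = 260.0 MPa, ρ = 8810 kg/m³
  brass: σ_y = 268.0 MPa, ρ = 8555 kg/m³
  PEEK: σ_y = 92.39 MPa, ρ = 1318 kg/m³
  copper: σ_y = 65.40 MPa, ρ = 8906 kg/m³
  titanium alloy: M = 21.2×10⁻³
  PEEK: M = 15.5×10⁻³
  brass: M = 4.86×10⁻³
  bronze: M = 4.62×10⁻³
  copper: M = 1.82×10⁻³
The maximum is for titanium alloy.

titanium alloy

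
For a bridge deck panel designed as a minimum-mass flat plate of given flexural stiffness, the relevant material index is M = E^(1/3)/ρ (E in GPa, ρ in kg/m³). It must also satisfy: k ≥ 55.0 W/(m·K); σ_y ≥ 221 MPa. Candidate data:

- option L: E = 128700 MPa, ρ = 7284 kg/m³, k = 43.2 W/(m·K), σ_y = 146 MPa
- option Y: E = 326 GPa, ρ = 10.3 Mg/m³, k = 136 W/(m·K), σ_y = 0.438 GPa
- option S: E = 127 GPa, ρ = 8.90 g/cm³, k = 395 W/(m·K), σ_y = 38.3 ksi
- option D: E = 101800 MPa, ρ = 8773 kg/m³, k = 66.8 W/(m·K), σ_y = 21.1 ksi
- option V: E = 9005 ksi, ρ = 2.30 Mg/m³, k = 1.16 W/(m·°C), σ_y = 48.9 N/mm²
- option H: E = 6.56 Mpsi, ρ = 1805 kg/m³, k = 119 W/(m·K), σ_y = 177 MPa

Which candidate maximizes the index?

Screen on constraints: k ≥ 55.0 W/(m·K); σ_y ≥ 221 MPa. Survivors: option Y, option S.
Convert each candidate to consistent units, then evaluate M:
  option Y: E = 326.0 GPa, ρ = 10300 kg/m³
  option S: E = 127.0 GPa, ρ = 8900 kg/m³
  option Y: M = 0.668×10⁻³
  option S: M = 0.565×10⁻³
Option Y ranks first.

option Y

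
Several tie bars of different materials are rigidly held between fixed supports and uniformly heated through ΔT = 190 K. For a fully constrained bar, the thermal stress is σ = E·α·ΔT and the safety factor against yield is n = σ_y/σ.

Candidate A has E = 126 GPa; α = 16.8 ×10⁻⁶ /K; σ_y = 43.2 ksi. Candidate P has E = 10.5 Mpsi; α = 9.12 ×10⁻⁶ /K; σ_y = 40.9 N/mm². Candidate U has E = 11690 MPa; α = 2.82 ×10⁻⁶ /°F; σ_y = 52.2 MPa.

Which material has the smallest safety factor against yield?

candidate P

In consistent units (E in GPa, α in ×10⁻⁶/K, σ_y in MPa):
  candidate A: E = 126.0, α = 16.8, σ_y = 297.9 → σ = 402 MPa, n = 0.741
  candidate P: E = 72.39, α = 9.12, σ_y = 40.90 → σ = 125 MPa, n = 0.326
  candidate U: E = 11.69, α = 5.08, σ_y = 52.20 → σ = 11.3 MPa, n = 4.63
Candidate P has the lowest safety factor, n = 0.326.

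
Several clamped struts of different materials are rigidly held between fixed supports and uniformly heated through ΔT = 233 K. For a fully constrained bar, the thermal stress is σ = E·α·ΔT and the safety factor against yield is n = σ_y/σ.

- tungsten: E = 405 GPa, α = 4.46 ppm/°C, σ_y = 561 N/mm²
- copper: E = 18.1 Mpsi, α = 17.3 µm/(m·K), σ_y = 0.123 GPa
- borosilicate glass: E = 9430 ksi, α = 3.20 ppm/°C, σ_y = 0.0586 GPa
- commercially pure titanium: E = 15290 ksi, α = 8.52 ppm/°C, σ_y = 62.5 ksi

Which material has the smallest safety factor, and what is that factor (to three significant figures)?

copper, n = 0.245

Per material, after unit conversion:
  tungsten: E = 405.0, α = 4.46, σ_y = 561.0 → σ = 421 MPa, n = 1.33
  copper: E = 124.8, α = 17.3, σ_y = 123.0 → σ = 503 MPa, n = 0.245
  borosilicate glass: E = 65.02, α = 3.20, σ_y = 58.60 → σ = 48.5 MPa, n = 1.21
  commercially pure titanium: E = 105.4, α = 8.52, σ_y = 430.9 → σ = 209 MPa, n = 2.06
The minimum is copper at n = 0.245.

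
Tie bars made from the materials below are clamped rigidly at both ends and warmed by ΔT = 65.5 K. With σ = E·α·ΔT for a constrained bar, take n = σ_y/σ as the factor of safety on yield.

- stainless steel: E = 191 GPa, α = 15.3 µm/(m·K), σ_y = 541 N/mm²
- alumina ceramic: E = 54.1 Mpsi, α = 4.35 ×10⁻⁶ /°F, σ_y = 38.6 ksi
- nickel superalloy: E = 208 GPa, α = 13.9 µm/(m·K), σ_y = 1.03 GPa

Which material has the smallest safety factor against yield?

With everything in SI (GPa, ×10⁻⁶/K, MPa):
  stainless steel: E = 191.0, α = 15.3, σ_y = 541.0 → σ = 191 MPa, n = 2.83
  alumina ceramic: E = 373.0, α = 7.83, σ_y = 266.1 → σ = 191 MPa, n = 1.39
  nickel superalloy: E = 208.0, α = 13.9, σ_y = 1030 → σ = 189 MPa, n = 5.44
Smallest n: alumina ceramic with n = 1.39.

alumina ceramic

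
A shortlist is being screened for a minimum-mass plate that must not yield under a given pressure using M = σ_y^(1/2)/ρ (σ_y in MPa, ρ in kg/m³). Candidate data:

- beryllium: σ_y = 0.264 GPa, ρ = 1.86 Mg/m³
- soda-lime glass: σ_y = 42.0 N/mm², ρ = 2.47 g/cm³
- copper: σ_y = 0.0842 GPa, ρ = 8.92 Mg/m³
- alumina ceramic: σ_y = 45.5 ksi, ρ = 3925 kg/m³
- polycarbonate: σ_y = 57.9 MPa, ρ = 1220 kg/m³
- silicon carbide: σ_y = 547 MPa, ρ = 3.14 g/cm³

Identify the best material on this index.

Putting every candidate on a common basis:
  beryllium: σ_y = 264.0 MPa, ρ = 1860 kg/m³
  soda-lime glass: σ_y = 42.00 MPa, ρ = 2470 kg/m³
  copper: σ_y = 84.20 MPa, ρ = 8920 kg/m³
  alumina ceramic: σ_y = 313.7 MPa, ρ = 3925 kg/m³
  polycarbonate: σ_y = 57.90 MPa, ρ = 1220 kg/m³
  silicon carbide: σ_y = 547.0 MPa, ρ = 3140 kg/m³
  beryllium: M = 8.74×10⁻³
  silicon carbide: M = 7.45×10⁻³
  polycarbonate: M = 6.24×10⁻³
  alumina ceramic: M = 4.51×10⁻³
  soda-lime glass: M = 2.62×10⁻³
  copper: M = 1.03×10⁻³
The maximum is for beryllium.

beryllium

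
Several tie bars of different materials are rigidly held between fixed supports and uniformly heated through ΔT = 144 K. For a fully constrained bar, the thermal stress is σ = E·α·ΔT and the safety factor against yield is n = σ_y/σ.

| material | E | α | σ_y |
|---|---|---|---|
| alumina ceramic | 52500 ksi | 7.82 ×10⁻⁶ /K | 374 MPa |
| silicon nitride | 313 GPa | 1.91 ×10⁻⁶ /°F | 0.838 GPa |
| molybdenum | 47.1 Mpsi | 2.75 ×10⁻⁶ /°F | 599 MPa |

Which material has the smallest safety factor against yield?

alumina ceramic

Per material, after unit conversion:
  alumina ceramic: E = 362.0, α = 7.82, σ_y = 374.0 → σ = 408 MPa, n = 0.918
  silicon nitride: E = 313.0, α = 3.44, σ_y = 838.0 → σ = 155 MPa, n = 5.41
  molybdenum: E = 324.7, α = 4.95, σ_y = 599.0 → σ = 231 MPa, n = 2.59
Alumina ceramic has the lowest safety factor, n = 0.918.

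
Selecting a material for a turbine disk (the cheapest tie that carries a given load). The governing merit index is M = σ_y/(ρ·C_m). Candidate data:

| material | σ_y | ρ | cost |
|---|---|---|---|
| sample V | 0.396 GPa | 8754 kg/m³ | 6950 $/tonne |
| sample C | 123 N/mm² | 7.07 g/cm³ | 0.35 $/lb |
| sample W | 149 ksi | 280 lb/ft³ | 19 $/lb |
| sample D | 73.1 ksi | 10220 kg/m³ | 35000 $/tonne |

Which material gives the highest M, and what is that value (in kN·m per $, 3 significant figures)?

In SI units:
  sample V: σ_y = 396.0 MPa, ρ = 8754 kg/m³, cost = 6.950 $/kg
  sample C: σ_y = 123.0 MPa, ρ = 7070 kg/m³, cost = 0.7716 $/kg
  sample W: σ_y = 1027 MPa, ρ = 4485 kg/m³, cost = 41.89 $/kg
  sample D: σ_y = 504.0 MPa, ρ = 10220 kg/m³, cost = 35.00 $/kg
  sample C: M = 22.5 kN·m per $
  sample V: M = 6.51 kN·m per $
  sample W: M = 5.47 kN·m per $
  sample D: M = 1.41 kN·m per $
The maximum is for sample C.

sample C, M = 22.5 kN·m per $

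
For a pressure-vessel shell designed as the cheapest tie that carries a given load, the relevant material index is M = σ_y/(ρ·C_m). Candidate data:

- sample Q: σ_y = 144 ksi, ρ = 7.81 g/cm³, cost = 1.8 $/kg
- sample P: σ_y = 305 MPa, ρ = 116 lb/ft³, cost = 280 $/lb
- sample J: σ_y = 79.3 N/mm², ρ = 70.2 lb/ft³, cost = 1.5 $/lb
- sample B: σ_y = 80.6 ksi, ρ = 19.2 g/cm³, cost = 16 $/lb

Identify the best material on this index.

sample Q

Normalizing units and computing the index:
  sample Q: σ_y = 992.8 MPa, ρ = 7810 kg/m³, cost = 1.800 $/kg
  sample P: σ_y = 305.0 MPa, ρ = 1858 kg/m³, cost = 617.3 $/kg
  sample J: σ_y = 79.30 MPa, ρ = 1124 kg/m³, cost = 3.307 $/kg
  sample B: σ_y = 555.7 MPa, ρ = 19200 kg/m³, cost = 35.27 $/kg
  sample Q: M = 70.6 kN·m per $
  sample J: M = 21.3 kN·m per $
  sample B: M = 0.821 kN·m per $
  sample P: M = 0.266 kN·m per $
Sample Q has the largest M.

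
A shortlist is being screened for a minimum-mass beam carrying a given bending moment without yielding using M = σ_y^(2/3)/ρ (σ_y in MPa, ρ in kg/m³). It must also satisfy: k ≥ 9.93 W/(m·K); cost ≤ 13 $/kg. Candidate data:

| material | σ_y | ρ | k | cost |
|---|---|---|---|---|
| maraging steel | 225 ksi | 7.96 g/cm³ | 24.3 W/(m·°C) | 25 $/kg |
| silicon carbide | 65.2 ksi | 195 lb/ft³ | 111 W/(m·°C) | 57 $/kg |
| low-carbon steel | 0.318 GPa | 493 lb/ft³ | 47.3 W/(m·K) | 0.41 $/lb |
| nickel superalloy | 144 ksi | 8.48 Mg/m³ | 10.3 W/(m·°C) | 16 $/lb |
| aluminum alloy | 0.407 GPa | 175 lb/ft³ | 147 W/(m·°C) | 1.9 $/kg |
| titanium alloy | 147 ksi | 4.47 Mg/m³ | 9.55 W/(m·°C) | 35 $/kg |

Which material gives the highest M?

Screen on constraints: k ≥ 9.93 W/(m·K); cost ≤ 13 $/kg. Survivors: low-carbon steel, aluminum alloy.
Normalizing units and computing the index:
  low-carbon steel: σ_y = 318.0 MPa, ρ = 7897 kg/m³
  aluminum alloy: σ_y = 407.0 MPa, ρ = 2803 kg/m³
  aluminum alloy: M = 19.6×10⁻³
  low-carbon steel: M = 5.90×10⁻³
Highest index: aluminum alloy.

aluminum alloy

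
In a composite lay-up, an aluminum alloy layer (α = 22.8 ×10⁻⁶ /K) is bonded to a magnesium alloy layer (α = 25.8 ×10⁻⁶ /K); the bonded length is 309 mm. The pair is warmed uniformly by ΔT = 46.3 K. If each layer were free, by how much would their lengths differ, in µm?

Δα = |22.8 − 25.8|×10⁻⁶/K = 3.00×10⁻⁶/K.
ΔL_mismatch = Δα·L·ΔT = 3.00×10⁻⁶ × 309.0 mm × 46.3 K = 42.9 µm.

42.9 µm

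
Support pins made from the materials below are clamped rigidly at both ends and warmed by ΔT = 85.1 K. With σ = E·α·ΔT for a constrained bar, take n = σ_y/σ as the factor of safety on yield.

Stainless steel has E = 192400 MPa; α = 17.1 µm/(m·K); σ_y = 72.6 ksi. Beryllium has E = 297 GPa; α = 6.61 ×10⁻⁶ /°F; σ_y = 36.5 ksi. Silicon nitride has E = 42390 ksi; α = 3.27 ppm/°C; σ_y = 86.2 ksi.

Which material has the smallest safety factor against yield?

Converting E to GPa, α to ×10⁻⁶/K, σ_y to MPa, then σ and n for each:
  stainless steel: E = 192.4, α = 17.1, σ_y = 500.6 → σ = 280 MPa, n = 1.79
  beryllium: E = 297.0, α = 11.9, σ_y = 251.7 → σ = 301 MPa, n = 0.837
  silicon nitride: E = 292.3, α = 3.27, σ_y = 594.3 → σ = 81.3 MPa, n = 7.31
Beryllium has the lowest safety factor, n = 0.837.

beryllium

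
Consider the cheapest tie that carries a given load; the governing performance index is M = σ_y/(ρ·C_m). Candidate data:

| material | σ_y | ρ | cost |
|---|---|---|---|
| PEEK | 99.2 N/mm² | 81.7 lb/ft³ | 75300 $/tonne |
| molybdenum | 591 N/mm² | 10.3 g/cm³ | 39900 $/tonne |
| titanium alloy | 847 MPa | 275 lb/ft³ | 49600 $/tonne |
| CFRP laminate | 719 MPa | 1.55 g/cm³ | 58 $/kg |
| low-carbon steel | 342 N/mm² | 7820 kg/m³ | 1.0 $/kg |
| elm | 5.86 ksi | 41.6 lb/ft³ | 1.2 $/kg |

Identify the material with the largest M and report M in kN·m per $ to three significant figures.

elm, M = 50.5 kN·m per $

Normalizing units and computing the index:
  PEEK: σ_y = 99.20 MPa, ρ = 1309 kg/m³, cost = 75.30 $/kg
  molybdenum: σ_y = 591.0 MPa, ρ = 10300 kg/m³, cost = 39.90 $/kg
  titanium alloy: σ_y = 847.0 MPa, ρ = 4405 kg/m³, cost = 49.60 $/kg
  CFRP laminate: σ_y = 719.0 MPa, ρ = 1550 kg/m³, cost = 58.00 $/kg
  low-carbon steel: σ_y = 342.0 MPa, ρ = 7820 kg/m³, cost = 1.000 $/kg
  elm: σ_y = 40.40 MPa, ρ = 666.4 kg/m³, cost = 1.200 $/kg
  elm: M = 50.5 kN·m per $
  low-carbon steel: M = 43.7 kN·m per $
  CFRP laminate: M = 8.00 kN·m per $
  titanium alloy: M = 3.88 kN·m per $
  molybdenum: M = 1.44 kN·m per $
  PEEK: M = 1.01 kN·m per $
Elm has the largest M.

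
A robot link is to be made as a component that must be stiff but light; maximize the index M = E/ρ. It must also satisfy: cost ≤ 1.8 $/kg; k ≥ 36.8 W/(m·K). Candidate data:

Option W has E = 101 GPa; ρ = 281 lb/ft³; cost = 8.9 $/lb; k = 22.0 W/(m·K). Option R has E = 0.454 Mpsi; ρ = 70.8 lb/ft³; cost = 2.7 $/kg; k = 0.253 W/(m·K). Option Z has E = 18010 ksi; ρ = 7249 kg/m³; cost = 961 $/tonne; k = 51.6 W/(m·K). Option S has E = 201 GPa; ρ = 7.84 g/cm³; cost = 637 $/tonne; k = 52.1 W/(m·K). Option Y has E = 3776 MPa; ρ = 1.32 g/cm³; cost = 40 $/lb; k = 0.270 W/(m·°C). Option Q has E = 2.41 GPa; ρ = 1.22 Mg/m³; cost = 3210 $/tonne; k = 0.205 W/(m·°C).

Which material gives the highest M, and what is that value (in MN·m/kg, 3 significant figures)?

Screen on constraints: cost ≤ 1.8 $/kg; k ≥ 36.8 W/(m·K). Survivors: option Z, option S.
In SI units:
  option Z: E = 124.2 GPa, ρ = 7249 kg/m³
  option S: E = 201.0 GPa, ρ = 7840 kg/m³
  option S: M = 25.6 MN·m/kg
  option Z: M = 17.1 MN·m/kg
Option S has the largest M.

option S, M = 25.6 MN·m/kg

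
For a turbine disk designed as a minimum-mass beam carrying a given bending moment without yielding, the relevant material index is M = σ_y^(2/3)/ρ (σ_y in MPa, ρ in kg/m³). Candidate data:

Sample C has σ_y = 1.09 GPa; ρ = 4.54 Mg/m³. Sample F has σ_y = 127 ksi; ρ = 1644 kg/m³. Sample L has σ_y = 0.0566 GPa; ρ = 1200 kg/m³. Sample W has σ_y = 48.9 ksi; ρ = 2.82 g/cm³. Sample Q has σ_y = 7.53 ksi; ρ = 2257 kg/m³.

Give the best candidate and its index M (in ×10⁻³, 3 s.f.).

Convert each candidate to consistent units, then evaluate M:
  sample C: σ_y = 1090 MPa, ρ = 4540 kg/m³
  sample F: σ_y = 875.6 MPa, ρ = 1644 kg/m³
  sample L: σ_y = 56.60 MPa, ρ = 1200 kg/m³
  sample W: σ_y = 337.2 MPa, ρ = 2820 kg/m³
  sample Q: σ_y = 51.92 MPa, ρ = 2257 kg/m³
  sample F: M = 55.7×10⁻³
  sample C: M = 23.3×10⁻³
  sample W: M = 17.2×10⁻³
  sample L: M = 12.3×10⁻³
  sample Q: M = 6.17×10⁻³
Highest index: sample F.

sample F, M = 55.7×10⁻³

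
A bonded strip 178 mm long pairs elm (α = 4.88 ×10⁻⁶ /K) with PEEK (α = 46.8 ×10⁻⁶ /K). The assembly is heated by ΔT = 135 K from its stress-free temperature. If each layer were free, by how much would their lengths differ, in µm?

1010 µm

Δα = |4.88 − 46.8|×10⁻⁶/K = 41.9×10⁻⁶/K.
ΔL_mismatch = Δα·L·ΔT = 41.9×10⁻⁶ × 178.0 mm × 135.0 K = 1010 µm.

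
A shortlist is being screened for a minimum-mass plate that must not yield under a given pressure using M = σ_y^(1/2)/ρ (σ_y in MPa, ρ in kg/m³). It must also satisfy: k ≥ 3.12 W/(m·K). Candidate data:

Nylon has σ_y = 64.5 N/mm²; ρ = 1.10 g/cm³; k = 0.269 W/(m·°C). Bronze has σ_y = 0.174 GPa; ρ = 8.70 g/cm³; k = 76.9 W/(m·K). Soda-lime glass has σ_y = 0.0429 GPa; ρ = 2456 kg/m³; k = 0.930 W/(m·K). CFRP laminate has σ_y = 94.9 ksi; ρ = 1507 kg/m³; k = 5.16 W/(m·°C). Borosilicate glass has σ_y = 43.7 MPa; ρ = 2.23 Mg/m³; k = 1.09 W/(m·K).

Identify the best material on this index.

Screen on constraints: k ≥ 3.12 W/(m·K). Survivors: bronze, CFRP laminate.
In SI units:
  bronze: σ_y = 174.0 MPa, ρ = 8700 kg/m³
  CFRP laminate: σ_y = 654.3 MPa, ρ = 1507 kg/m³
  CFRP laminate: M = 17.0×10⁻³
  bronze: M = 1.52×10⁻³
CFRP laminate ranks first.

CFRP laminate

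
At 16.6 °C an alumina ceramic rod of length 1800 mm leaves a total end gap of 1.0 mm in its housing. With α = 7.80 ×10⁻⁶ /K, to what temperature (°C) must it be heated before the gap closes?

87.8 °C

α·L₀·ΔT = 1.0 mm ⇒ ΔT = 1.0 / (7.80×10⁻⁶ × 1800.0) = 71.23 K.
T = 16.6 + 71.23 = 87.83 °C.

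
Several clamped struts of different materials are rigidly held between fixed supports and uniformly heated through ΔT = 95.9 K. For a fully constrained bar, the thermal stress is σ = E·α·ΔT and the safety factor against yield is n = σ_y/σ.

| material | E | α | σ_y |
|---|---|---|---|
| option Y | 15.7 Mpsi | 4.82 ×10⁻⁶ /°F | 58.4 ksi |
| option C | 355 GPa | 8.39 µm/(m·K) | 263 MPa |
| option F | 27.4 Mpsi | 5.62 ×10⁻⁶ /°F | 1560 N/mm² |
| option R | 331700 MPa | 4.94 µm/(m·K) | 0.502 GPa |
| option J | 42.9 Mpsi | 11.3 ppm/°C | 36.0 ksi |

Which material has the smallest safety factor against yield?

option J

With everything in SI (GPa, ×10⁻⁶/K, MPa):
  option Y: E = 108.2, α = 8.68, σ_y = 402.7 → σ = 90.1 MPa, n = 4.47
  option C: E = 355.0, α = 8.39, σ_y = 263.0 → σ = 286 MPa, n = 0.921
  option F: E = 188.9, α = 10.1, σ_y = 1560 → σ = 183 MPa, n = 8.51
  option R: E = 331.7, α = 4.94, σ_y = 502.0 → σ = 157 MPa, n = 3.19
  option J: E = 295.8, α = 11.3, σ_y = 248.2 → σ = 321 MPa, n = 0.774
The minimum is option J at n = 0.774.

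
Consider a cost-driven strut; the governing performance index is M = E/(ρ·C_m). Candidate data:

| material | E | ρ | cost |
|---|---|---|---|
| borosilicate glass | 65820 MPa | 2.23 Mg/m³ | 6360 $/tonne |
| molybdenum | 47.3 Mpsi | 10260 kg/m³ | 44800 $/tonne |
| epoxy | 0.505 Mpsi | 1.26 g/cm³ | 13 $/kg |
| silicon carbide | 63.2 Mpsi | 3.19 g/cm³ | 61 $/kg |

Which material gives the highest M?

After converting to SI:
  borosilicate glass: E = 65.82 GPa, ρ = 2230 kg/m³, cost = 6.360 $/kg
  molybdenum: E = 326.1 GPa, ρ = 10260 kg/m³, cost = 44.80 $/kg
  epoxy: E = 3.482 GPa, ρ = 1260 kg/m³, cost = 13.00 $/kg
  silicon carbide: E = 435.7 GPa, ρ = 3190 kg/m³, cost = 61.00 $/kg
  borosilicate glass: M = 4.64 MN·m per $
  silicon carbide: M = 2.24 MN·m per $
  molybdenum: M = 0.710 MN·m per $
  epoxy: M = 0.213 MN·m per $
The maximum is for borosilicate glass.

borosilicate glass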